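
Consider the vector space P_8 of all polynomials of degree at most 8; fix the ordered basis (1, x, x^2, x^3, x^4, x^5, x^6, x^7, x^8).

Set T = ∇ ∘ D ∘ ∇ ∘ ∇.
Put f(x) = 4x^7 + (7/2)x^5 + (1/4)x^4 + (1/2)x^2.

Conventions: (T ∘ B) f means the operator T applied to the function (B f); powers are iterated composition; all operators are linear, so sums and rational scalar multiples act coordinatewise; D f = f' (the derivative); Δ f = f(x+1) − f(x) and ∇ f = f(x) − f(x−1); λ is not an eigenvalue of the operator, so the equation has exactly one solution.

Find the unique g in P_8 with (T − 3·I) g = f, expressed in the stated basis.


write g with unknown coordinates in the stated basis and equate coefficients in (T − 3·I) g = f
solving from the highest basis element down gives g = -(4/3)x^7 - (7/6)x^5 - (1/12)x^4 - (1120/3)x^3 + (10079/6)x^2 - (8540/3)x + 5248/3
check: T g = -1120x^3 + 5040x^2 - 8540x + 5248
so T g − 3·g = 4x^7 + (7/2)x^5 + (1/4)x^4 + (1/2)x^2 = f ✓

the image equals g(x) = -(4/3)x^7 - (7/6)x^5 - (1/12)x^4 - (1120/3)x^3 + (10079/6)x^2 - (8540/3)x + 5248/3


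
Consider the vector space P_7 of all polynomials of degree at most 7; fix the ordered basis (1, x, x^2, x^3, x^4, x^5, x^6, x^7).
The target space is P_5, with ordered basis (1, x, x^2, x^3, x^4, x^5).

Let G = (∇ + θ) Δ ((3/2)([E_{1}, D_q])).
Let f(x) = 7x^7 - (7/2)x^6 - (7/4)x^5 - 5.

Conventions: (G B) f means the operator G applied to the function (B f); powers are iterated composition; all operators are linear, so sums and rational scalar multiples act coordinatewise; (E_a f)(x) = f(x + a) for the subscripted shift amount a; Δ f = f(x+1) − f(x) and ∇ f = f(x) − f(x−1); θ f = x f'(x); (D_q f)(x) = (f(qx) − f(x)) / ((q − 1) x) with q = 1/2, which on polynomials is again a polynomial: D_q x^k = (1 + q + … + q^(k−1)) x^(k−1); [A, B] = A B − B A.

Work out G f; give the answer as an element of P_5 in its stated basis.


g(x) = -(1575/4)x^4 - (35973/16)x^3 - (68229/16)x^2 - (204813/64)x - 43533/64

D_q f = (889/64)x^6 - (441/64)x^5 - (217/64)x^4
E_{1} D_q f = (889/64)x^6 + (4893/64)x^5 + (10913/64)x^4 + (6251/32)x^3 + (7623/64)x^2 + (2261/64)x + 231/64
E_{1} f = 7x^7 + (91/2)x^6 + (497/4)x^5 + (735/4)x^4 + (315/2)x^3 + 77x^2 + (77/4)x - 13/4
D_q E_{1} f = (889/64)x^6 + (5733/64)x^5 + (15407/64)x^4 + (11025/32)x^3 + (2205/8)x^2 + (231/2)x + 77/4
[E_{1}, D_q] f = -(105/8)x^5 - (2247/32)x^4 - (2387/16)x^3 - (10017/64)x^2 - (5131/64)x - 1001/64
((3/2)([E_{1}, D_q])) f = -(315/16)x^5 - (6741/64)x^4 - (7161/32)x^3 - (30051/128)x^2 - (15393/128)x - 3003/128
Δ ((3/2)([E_{1}, D_q])) f = -(1575/16)x^4 - (9891/16)x^3 - (24003/16)x^2 - (106281/64)x - 45045/64
∇ Δ ((3/2)([E_{1}, D_q])) f = -(1575/4)x^3 - (20223/16)x^2 - (24633/16)x - 43533/64
θ Δ ((3/2)([E_{1}, D_q])) f = -(1575/4)x^4 - (29673/16)x^3 - (24003/8)x^2 - (106281/64)x
(∇ + θ) Δ ((3/2)([E_{1}, D_q])) f = -(1575/4)x^4 - (35973/16)x^3 - (68229/16)x^2 - (204813/64)x - 43533/64


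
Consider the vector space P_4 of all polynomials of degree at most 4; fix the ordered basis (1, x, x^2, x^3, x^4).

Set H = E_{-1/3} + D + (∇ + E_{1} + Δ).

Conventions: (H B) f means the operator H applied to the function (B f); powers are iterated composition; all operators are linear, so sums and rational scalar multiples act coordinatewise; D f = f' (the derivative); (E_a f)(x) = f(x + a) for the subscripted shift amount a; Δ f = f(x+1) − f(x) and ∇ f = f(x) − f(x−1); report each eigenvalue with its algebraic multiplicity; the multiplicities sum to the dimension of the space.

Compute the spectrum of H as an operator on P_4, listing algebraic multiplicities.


λ = 2 (multiplicity 5)

image of 1: 2
image of x: 2x + 11/3
image of x^2: 2x^2 + (22/3)x + 10/9
image of x^3: 2x^3 + 11x^2 + (10/3)x + 80/27
image of x^4: 2x^4 + (44/3)x^3 + (20/3)x^2 + (320/27)x + 82/81
the matrix is upper triangular; its diagonal is (2, 2, 2, 2, 2)
for a triangular matrix the eigenvalues are the diagonal entries, with algebraic multiplicity their repetition count


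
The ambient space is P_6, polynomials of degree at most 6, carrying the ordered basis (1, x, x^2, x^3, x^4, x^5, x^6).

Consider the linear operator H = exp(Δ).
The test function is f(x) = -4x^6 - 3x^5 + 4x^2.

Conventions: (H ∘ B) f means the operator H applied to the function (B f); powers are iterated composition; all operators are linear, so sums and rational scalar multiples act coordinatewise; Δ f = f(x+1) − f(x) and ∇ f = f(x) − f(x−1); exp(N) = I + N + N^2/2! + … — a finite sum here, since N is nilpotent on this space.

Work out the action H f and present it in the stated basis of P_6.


the image equals g(x) = -4x^6 - 27x^5 - 135x^4 - 460x^3 - 1046x^2 - 1465x - 960

order-1 term: -24x^5 - 75x^4 - 110x^3 - 90x^2 - 31x - 3
order-2 term: -60x^4 - 270x^3 - 510x^2 - 465x - 165
order-3 term: -80x^3 - 390x^2 - 690x - 435
order-4 term: -60x^2 - 255x - 290
order-5 term: -24x - 63
order-6 term: -4
the series for exp(Δ) f terminates at order 6
exp(Δ) f = -4x^6 - 27x^5 - 135x^4 - 460x^3 - 1046x^2 - 1465x - 960


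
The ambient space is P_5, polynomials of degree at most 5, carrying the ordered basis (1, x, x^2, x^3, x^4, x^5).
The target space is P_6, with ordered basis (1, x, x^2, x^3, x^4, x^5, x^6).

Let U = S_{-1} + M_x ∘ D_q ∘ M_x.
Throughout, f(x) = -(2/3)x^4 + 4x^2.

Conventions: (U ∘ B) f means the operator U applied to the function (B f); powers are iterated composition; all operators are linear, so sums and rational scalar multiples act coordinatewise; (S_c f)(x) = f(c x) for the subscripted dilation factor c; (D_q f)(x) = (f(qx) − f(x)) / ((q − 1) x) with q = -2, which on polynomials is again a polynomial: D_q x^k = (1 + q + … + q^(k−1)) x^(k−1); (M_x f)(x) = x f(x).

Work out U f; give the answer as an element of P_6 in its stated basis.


the result is g(x) = -(22/3)x^5 - (2/3)x^4 + 12x^3 + 4x^2

S_{-1} f = -(2/3)x^4 + 4x^2
M_x f = -(2/3)x^5 + 4x^3
D_q M_x f = -(22/3)x^4 + 12x^2
M_x D_q M_x f = -(22/3)x^5 + 12x^3
(S_{-1} + M_x ∘ D_q ∘ M_x) f = -(22/3)x^5 - (2/3)x^4 + 12x^3 + 4x^2


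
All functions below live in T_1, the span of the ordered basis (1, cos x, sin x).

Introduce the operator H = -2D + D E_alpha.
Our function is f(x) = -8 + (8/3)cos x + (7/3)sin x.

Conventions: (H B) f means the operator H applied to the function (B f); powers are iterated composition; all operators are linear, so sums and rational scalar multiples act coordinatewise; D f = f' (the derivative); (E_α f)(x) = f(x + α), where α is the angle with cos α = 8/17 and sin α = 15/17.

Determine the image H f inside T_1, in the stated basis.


D f = (7/3)cos x - (8/3)sin x
(-2D) f = -(14/3)cos x + (16/3)sin x
E_alpha f = -8 + (169/51)cos x - (64/51)sin x
D E_alpha f = -(64/51)cos x - (169/51)sin x
(-2D + D E_alpha) f = -(302/51)cos x + (103/51)sin x

g(x) = -(302/51)cos x + (103/51)sin x


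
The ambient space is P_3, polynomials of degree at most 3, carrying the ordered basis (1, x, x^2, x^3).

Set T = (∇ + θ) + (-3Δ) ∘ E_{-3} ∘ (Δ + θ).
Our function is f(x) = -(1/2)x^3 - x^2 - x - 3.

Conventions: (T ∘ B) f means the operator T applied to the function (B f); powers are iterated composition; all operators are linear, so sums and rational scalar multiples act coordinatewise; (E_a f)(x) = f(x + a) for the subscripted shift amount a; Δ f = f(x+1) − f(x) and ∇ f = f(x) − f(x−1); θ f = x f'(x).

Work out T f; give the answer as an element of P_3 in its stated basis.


∇ f = -(3/2)x^2 - (1/2)x - 1/2
θ f = -(3/2)x^3 - 2x^2 - x
(∇ + θ) f = -(3/2)x^3 - (7/2)x^2 - (3/2)x - 1/2
Δ f = -(3/2)x^2 - (7/2)x - 5/2
θ f = -(3/2)x^3 - 2x^2 - x
(Δ + θ) f = -(3/2)x^3 - (7/2)x^2 - (9/2)x - 5/2
E_{-3} (Δ + θ) f = -(3/2)x^3 + 10x^2 - 24x + 20
Δ E_{-3} (Δ + θ) f = -(9/2)x^2 + (31/2)x - 31/2
(-3Δ) E_{-3} (Δ + θ) f = (27/2)x^2 - (93/2)x + 93/2
((∇ + θ) + (-3Δ) ∘ E_{-3} ∘ (Δ + θ)) f = -(3/2)x^3 + 10x^2 - 48x + 46

the result is g(x) = -(3/2)x^3 + 10x^2 - 48x + 46


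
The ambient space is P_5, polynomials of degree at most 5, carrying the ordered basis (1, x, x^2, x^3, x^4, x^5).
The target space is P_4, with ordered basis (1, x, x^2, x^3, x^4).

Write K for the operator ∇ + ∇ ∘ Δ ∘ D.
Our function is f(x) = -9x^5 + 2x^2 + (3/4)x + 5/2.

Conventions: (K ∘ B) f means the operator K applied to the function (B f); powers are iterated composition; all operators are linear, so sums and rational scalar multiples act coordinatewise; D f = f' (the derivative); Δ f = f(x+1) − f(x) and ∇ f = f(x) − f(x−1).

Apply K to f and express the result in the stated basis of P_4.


the result is g(x) = -45x^4 + 90x^3 - 630x^2 + 49x - 401/4

∇ f = -45x^4 + 90x^3 - 90x^2 + 49x - 41/4
D f = -45x^4 + 4x + 3/4
Δ D f = -180x^3 - 270x^2 - 180x - 41
∇ Δ D f = -540x^2 - 90
(∇ + ∇ ∘ Δ ∘ D) f = -45x^4 + 90x^3 - 630x^2 + 49x - 401/4


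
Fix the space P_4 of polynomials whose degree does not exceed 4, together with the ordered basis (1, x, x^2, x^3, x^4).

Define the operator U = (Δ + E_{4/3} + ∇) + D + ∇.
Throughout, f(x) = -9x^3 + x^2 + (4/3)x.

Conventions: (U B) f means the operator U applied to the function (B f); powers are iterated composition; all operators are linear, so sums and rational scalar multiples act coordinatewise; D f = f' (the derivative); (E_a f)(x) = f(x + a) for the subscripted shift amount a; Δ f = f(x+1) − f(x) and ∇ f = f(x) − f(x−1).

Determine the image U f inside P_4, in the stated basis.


Δ f = -27x^2 - 25x - 20/3
E_{4/3} f = -9x^3 - 35x^2 - 44x - 160/9
∇ f = -27x^2 + 29x - 26/3
(Δ + E_{4/3} + ∇) f = -9x^3 - 89x^2 - 40x - 298/9
D f = -27x^2 + 2x + 4/3
∇ f = -27x^2 + 29x - 26/3
((Δ + E_{4/3} + ∇) + D + ∇) f = -9x^3 - 143x^2 - 9x - 364/9

the result is g(x) = -9x^3 - 143x^2 - 9x - 364/9


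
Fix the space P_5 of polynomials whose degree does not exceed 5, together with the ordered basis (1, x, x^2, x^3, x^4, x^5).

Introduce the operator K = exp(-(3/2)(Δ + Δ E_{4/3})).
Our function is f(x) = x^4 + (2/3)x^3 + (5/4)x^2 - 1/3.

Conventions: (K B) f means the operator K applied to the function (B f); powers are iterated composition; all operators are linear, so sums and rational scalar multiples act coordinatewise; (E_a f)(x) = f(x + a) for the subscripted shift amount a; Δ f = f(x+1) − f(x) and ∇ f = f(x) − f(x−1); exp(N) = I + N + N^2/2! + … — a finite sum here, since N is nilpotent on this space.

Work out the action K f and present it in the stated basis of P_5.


order-1 term: -12x^3 - 48x^2 - (179/2)x - 2207/36
order-2 term: 54x^2 + 270x + 1617/4
order-3 term: -108x - 396
order-4 term: 81
the series for exp(-(3/2)(Δ + Δ E_{4/3})) f terminates at order 4
exp(-(3/2)(Δ + Δ E_{4/3})) f = x^4 - (34/3)x^3 + (29/4)x^2 + (145/2)x + 497/18

g(x) = x^4 - (34/3)x^3 + (29/4)x^2 + (145/2)x + 497/18


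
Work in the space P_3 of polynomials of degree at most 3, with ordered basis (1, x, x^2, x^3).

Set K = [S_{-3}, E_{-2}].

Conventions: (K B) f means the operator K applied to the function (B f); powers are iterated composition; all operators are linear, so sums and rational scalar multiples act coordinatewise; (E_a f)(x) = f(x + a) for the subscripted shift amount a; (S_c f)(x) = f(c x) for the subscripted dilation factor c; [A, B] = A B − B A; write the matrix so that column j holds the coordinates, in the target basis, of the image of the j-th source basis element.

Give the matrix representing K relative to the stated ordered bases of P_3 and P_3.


image of 1: 0
image of x: -8
image of x^2: 48x - 32
image of x^3: -216x^2 + 288x - 224
each image's coordinates form column j of the matrix

the matrix is [[0, -8, -32, -224]; [0, 0, 48, 288]; [0, 0, 0, -216]; [0, 0, 0, 0]] (rows listed top to bottom)


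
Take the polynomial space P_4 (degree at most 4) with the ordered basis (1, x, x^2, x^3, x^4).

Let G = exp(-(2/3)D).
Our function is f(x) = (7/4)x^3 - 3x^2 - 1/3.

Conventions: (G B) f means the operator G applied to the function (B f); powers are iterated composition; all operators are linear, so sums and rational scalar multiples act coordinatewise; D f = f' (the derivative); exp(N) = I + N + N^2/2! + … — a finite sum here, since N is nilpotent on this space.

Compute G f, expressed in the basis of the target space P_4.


order-1 term: -(7/2)x^2 + 4x
order-2 term: (7/3)x - 4/3
order-3 term: -14/27
the series for exp(-(2/3)D) f terminates at order 3
exp(-(2/3)D) f = (7/4)x^3 - (13/2)x^2 + (19/3)x - 59/27

the image equals g(x) = (7/4)x^3 - (13/2)x^2 + (19/3)x - 59/27


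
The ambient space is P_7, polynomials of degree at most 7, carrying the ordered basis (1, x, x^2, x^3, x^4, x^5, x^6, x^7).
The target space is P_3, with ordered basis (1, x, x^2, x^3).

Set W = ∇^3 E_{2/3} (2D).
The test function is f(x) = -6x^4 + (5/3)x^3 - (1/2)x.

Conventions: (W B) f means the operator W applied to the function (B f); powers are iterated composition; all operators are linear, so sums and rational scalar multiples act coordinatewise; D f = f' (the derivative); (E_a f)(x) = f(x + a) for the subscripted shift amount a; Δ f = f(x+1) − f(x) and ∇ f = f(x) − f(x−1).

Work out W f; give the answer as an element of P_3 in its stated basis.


D f = -24x^3 + 5x^2 - 1/2
(2D) f = -48x^3 + 10x^2 - 1
E_{2/3} (2D) f = -48x^3 - 86x^2 - (152/3)x - 97/9
∇ E_{2/3} (2D) f = -144x^2 - 28x - 38/3
∇ ∇ E_{2/3} (2D) f = -288x + 116
∇ ∇ ∇ E_{2/3} (2D) f = -288

g(x) = -288


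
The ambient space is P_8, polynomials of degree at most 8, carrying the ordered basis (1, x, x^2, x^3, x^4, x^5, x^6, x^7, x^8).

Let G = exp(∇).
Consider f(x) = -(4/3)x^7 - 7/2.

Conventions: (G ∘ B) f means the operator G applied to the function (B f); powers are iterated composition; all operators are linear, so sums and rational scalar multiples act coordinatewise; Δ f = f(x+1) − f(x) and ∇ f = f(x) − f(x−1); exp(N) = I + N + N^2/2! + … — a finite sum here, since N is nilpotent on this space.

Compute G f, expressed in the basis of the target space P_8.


g(x) = -(4/3)x^7 - (28/3)x^6 + (140/3)x^4 - (140/3)x^3 - 56x^2 + 84x - 31/2

order-1 term: -(28/3)x^6 + 28x^5 - (140/3)x^4 + (140/3)x^3 - 28x^2 + (28/3)x - 4/3
order-2 term: -28x^5 + 140x^4 - (980/3)x^3 + 420x^2 - (868/3)x + 84
order-3 term: -(140/3)x^4 + 280x^3 - 700x^2 + 840x - 1204/3
order-4 term: -(140/3)x^3 + 280x^2 - (1820/3)x + 1400/3
order-5 term: -28x^2 + 140x - 560/3
order-6 term: -(28/3)x + 28
order-7 term: -4/3
the series for exp(∇) f terminates at order 7
exp(∇) f = -(4/3)x^7 - (28/3)x^6 + (140/3)x^4 - (140/3)x^3 - 56x^2 + 84x - 31/2


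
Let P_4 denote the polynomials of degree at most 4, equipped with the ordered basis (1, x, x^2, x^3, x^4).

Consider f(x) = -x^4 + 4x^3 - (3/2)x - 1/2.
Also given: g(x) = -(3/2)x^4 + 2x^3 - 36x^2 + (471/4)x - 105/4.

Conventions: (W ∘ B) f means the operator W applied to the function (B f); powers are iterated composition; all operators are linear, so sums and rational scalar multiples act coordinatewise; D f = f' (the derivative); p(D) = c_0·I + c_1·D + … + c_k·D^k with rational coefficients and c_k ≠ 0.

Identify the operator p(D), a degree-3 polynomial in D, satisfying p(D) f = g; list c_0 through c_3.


p(D) = (3/2)·I + D + 4·D^2 − D^3, i.e. c_0 = 3/2, c_1 = 1, c_2 = 4, c_3 = -1

D^0 f = -x^4 + 4x^3 - (3/2)x - 1/2
D^1 f = -4x^3 + 12x^2 - 3/2
D^2 f = -12x^2 + 24x
D^3 f = -24x + 24
matching coefficients of g against c_0 f + c_1 Df + … from the top degree down determines the c_i
solution: c_0 = 3/2, c_1 = 1, c_2 = 4, c_3 = -1


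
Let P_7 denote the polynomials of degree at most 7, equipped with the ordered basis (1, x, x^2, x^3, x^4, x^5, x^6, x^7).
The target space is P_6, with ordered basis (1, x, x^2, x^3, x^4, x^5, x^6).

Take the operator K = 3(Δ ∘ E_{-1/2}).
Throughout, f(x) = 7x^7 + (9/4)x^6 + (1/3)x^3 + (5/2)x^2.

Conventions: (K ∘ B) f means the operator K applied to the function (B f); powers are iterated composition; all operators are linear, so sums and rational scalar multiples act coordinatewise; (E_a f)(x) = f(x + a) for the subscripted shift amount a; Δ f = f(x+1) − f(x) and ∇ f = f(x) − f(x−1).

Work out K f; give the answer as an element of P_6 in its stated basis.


E_{-1/2} f = 7x^7 - (89/4)x^6 + 30x^5 - (355/16)x^4 + (481/48)x^3 - (31/64)x^2 - (61/32)x + 433/768
Δ E_{-1/2} f = 49x^6 + (27/2)x^5 + (245/4)x^4 + (45/4)x^3 + (163/16)x^2 + (187/32)x + 37/192
(3(Δ ∘ E_{-1/2})) f = 147x^6 + (81/2)x^5 + (735/4)x^4 + (135/4)x^3 + (489/16)x^2 + (561/32)x + 37/64

the result is g(x) = 147x^6 + (81/2)x^5 + (735/4)x^4 + (135/4)x^3 + (489/16)x^2 + (561/32)x + 37/64


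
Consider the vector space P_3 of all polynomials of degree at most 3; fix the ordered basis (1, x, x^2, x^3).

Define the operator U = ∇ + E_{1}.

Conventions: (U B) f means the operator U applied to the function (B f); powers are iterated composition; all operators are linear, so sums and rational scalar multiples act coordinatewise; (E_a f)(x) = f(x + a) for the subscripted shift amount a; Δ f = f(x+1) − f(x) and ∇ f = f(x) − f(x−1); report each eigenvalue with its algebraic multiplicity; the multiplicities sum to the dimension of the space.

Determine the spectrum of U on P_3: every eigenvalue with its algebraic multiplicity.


image of 1: 1
image of x: x + 2
image of x^2: x^2 + 4x
image of x^3: x^3 + 6x^2 + 2
the matrix is upper triangular; its diagonal is (1, 1, 1, 1)
for a triangular matrix the eigenvalues are the diagonal entries, with algebraic multiplicity their repetition count

λ = 1 (multiplicity 4)


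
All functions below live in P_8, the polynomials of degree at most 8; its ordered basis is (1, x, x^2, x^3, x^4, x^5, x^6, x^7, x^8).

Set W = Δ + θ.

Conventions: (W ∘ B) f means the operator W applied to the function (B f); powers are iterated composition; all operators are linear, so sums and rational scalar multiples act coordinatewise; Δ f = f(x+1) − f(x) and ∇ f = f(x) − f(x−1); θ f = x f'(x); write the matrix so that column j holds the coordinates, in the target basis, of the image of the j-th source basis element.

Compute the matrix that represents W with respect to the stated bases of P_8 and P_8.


image of 1: 0
image of x: x + 1
image of x^2: 2x^2 + 2x + 1
image of x^3: 3x^3 + 3x^2 + 3x + 1
image of x^4: 4x^4 + 4x^3 + 6x^2 + 4x + 1
image of x^5: 5x^5 + 5x^4 + 10x^3 + 10x^2 + 5x + 1
image of x^6: 6x^6 + 6x^5 + 15x^4 + 20x^3 + 15x^2 + 6x + 1
image of x^7: 7x^7 + 7x^6 + 21x^5 + 35x^4 + 35x^3 + 21x^2 + 7x + 1
image of x^8: 8x^8 + 8x^7 + 28x^6 + 56x^5 + 70x^4 + 56x^3 + 28x^2 + 8x + 1
each image's coordinates form column j of the matrix

the matrix is [[0, 1, 1, 1, 1, 1, 1, 1, 1]; [0, 1, 2, 3, 4, 5, 6, 7, 8]; [0, 0, 2, 3, 6, 10, 15, 21, 28]; [0, 0, 0, 3, 4, 10, 20, 35, 56]; [0, 0, 0, 0, 4, 5, 15, 35, 70]; [0, 0, 0, 0, 0, 5, 6, 21, 56]; [0, 0, 0, 0, 0, 0, 6, 7, 28]; [0, 0, 0, 0, 0, 0, 0, 7, 8]; [0, 0, 0, 0, 0, 0, 0, 0, 8]] (rows listed top to bottom)


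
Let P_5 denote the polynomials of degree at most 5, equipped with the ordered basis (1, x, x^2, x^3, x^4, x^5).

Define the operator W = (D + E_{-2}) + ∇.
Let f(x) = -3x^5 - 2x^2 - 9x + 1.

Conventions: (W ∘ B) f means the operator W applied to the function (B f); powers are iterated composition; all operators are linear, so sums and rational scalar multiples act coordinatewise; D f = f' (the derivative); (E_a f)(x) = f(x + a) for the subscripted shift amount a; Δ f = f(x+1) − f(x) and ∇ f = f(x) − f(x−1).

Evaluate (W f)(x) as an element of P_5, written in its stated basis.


D f = -15x^4 - 4x - 9
E_{-2} f = -3x^5 + 30x^4 - 120x^3 + 238x^2 - 241x + 107
(D + E_{-2}) f = -3x^5 + 15x^4 - 120x^3 + 238x^2 - 245x + 98
∇ f = -15x^4 + 30x^3 - 30x^2 + 11x - 10
((D + E_{-2}) + ∇) f = -3x^5 - 90x^3 + 208x^2 - 234x + 88

g(x) = -3x^5 - 90x^3 + 208x^2 - 234x + 88


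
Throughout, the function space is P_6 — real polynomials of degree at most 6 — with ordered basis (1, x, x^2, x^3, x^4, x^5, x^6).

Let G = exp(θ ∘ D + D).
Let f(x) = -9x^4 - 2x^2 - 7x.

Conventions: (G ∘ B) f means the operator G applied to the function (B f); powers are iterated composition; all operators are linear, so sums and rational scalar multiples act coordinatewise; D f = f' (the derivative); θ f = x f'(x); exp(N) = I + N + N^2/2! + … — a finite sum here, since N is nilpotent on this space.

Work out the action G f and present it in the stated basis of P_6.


the image equals g(x) = -9x^4 - 144x^3 - 650x^2 - 879x - 227

order-1 term: -144x^3 - 8x - 7
order-2 term: -648x^2 - 4
order-3 term: -864x
order-4 term: -216
the series for exp(θ ∘ D + D) f terminates at order 4
exp(θ ∘ D + D) f = -9x^4 - 144x^3 - 650x^2 - 879x - 227


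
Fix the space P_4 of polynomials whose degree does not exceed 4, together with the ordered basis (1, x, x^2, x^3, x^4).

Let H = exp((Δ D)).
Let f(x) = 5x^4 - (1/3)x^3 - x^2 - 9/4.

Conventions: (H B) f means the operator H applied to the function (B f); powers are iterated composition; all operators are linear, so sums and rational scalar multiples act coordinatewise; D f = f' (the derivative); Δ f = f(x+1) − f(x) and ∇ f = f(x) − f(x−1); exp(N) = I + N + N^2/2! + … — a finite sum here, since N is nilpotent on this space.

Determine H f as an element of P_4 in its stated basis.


g(x) = 5x^4 - (1/3)x^3 + 59x^2 + 58x + 299/4

order-1 term: 60x^2 + 58x + 17
order-2 term: 60
the series for exp((Δ D)) f terminates at order 2
exp((Δ D)) f = 5x^4 - (1/3)x^3 + 59x^2 + 58x + 299/4


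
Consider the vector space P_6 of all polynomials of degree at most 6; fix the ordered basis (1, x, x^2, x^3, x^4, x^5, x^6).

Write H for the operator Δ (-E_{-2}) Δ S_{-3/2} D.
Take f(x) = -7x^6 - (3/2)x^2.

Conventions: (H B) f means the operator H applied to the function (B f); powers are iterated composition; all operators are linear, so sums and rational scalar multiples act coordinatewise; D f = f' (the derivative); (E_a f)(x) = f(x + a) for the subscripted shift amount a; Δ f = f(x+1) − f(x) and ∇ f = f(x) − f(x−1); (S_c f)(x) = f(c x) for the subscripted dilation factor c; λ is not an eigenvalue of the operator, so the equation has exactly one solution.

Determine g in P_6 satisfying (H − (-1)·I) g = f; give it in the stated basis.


the result is g(x) = -7x^6 + (25515/4)x^3 - (76551/4)x^2 + (178605/8)x + 76545

write g with unknown coordinates in the stated basis and equate coefficients in (H − (-1)·I) g = f
solving from the highest basis element down gives g = -7x^6 + (25515/4)x^3 - (76551/4)x^2 + (178605/8)x + 76545
check: H g = -(25515/4)x^3 + (76545/4)x^2 - (178605/8)x - 76545
so H g − (-1)·g = -7x^6 - (3/2)x^2 = f ✓


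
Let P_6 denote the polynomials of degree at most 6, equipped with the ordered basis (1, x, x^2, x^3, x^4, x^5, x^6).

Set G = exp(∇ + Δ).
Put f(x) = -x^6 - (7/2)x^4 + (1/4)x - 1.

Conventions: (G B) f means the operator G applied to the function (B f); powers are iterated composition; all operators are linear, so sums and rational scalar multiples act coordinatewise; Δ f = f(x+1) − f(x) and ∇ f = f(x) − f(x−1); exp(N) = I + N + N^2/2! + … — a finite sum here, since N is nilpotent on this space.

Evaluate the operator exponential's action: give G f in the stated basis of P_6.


order-1 term: -12x^5 - 68x^3 - 40x + 1/2
order-2 term: -60x^4 - 324x^2 - 120
order-3 term: -160x^3 - 592x
order-4 term: -240x^2 - 376
order-5 term: -192x
order-6 term: -64
the series for exp(∇ + Δ) f terminates at order 6
exp(∇ + Δ) f = -x^6 - 12x^5 - (127/2)x^4 - 228x^3 - 564x^2 - (3295/4)x - 1121/2

the image equals g(x) = -x^6 - 12x^5 - (127/2)x^4 - 228x^3 - 564x^2 - (3295/4)x - 1121/2


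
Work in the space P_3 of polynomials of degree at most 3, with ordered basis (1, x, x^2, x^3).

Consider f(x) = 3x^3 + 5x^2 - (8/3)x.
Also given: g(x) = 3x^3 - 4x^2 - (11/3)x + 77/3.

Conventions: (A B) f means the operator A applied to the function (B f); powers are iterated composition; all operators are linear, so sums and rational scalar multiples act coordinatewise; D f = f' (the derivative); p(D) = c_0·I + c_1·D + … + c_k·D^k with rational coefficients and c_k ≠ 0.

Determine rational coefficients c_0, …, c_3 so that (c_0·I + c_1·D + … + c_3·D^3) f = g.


D^0 f = 3x^3 + 5x^2 - (8/3)x
D^1 f = 9x^2 + 10x - 8/3
D^2 f = 18x + 10
D^3 f = 18
matching coefficients of g against c_0 f + c_1 Df + … from the top degree down determines the c_i
solution: c_0 = 1, c_1 = -1, c_2 = 1/2, c_3 = 1

c_0 = 1, c_1 = -1, c_2 = 1/2, c_3 = 1


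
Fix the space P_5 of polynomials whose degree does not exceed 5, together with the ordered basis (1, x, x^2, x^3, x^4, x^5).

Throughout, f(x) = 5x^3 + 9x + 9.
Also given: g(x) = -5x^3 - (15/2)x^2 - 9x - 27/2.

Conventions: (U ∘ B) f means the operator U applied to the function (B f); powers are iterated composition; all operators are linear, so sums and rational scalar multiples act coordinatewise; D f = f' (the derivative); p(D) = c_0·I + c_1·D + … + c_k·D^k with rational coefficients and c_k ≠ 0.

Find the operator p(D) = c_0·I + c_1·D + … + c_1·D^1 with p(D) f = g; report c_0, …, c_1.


c_0 = -1, c_1 = -1/2

D^0 f = 5x^3 + 9x + 9
D^1 f = 15x^2 + 9
matching coefficients of g against c_0 f + c_1 Df + … from the top degree down determines the c_i
solution: c_0 = -1, c_1 = -1/2


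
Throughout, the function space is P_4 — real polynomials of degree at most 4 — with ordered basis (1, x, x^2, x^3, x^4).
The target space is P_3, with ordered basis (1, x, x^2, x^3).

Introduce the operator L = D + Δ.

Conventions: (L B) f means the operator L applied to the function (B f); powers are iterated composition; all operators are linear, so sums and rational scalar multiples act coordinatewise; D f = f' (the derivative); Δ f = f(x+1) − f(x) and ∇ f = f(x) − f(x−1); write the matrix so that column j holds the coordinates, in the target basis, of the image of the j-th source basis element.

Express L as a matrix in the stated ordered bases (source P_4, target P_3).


the matrix is [[0, 2, 1, 1, 1]; [0, 0, 4, 3, 4]; [0, 0, 0, 6, 6]; [0, 0, 0, 0, 8]] (rows listed top to bottom)

image of 1: 0
image of x: 2
image of x^2: 4x + 1
image of x^3: 6x^2 + 3x + 1
image of x^4: 8x^3 + 6x^2 + 4x + 1
each image's coordinates form column j of the matrix


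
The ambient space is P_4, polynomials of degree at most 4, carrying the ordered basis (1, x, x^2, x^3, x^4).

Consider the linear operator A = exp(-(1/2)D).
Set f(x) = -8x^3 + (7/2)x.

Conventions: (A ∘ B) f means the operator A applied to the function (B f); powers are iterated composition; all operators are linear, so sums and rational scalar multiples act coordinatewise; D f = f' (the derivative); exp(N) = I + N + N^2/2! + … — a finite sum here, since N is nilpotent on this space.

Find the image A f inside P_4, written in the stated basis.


order-1 term: 12x^2 - 7/4
order-2 term: -6x
order-3 term: 1
the series for exp(-(1/2)D) f terminates at order 3
exp(-(1/2)D) f = -8x^3 + 12x^2 - (5/2)x - 3/4

g(x) = -8x^3 + 12x^2 - (5/2)x - 3/4


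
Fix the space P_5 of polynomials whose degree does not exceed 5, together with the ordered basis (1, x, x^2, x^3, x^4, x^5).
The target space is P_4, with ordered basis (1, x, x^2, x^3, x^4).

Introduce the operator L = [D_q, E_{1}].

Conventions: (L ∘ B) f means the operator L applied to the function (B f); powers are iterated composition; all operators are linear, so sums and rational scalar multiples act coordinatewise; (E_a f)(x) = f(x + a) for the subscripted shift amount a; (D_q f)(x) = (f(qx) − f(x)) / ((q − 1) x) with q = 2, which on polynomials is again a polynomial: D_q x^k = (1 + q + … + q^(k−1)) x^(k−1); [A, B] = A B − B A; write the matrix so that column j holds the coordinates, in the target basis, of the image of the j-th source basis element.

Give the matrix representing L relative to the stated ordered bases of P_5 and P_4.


the matrix is [[0, 0, -1, -4, -11, -26]; [0, 0, 0, -5, -27, -94]; [0, 0, 0, 0, -17, -116]; [0, 0, 0, 0, 0, -49]; [0, 0, 0, 0, 0, 0]] (rows listed top to bottom)

image of 1: 0
image of x: 0
image of x^2: -1
image of x^3: -5x - 4
image of x^4: -17x^2 - 27x - 11
image of x^5: -49x^3 - 116x^2 - 94x - 26
each image's coordinates form column j of the matrix


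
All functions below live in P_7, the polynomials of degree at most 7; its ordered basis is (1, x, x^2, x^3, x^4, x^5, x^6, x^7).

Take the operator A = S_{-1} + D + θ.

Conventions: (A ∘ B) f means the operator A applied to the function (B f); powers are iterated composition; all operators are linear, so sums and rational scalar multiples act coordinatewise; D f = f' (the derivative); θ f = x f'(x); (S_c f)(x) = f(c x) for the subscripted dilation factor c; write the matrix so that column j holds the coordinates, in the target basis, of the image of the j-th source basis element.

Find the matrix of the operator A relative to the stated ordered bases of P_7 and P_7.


image of 1: 1
image of x: 1
image of x^2: 3x^2 + 2x
image of x^3: 2x^3 + 3x^2
image of x^4: 5x^4 + 4x^3
image of x^5: 4x^5 + 5x^4
image of x^6: 7x^6 + 6x^5
image of x^7: 6x^7 + 7x^6
each image's coordinates form column j of the matrix

the matrix is [[1, 1, 0, 0, 0, 0, 0, 0]; [0, 0, 2, 0, 0, 0, 0, 0]; [0, 0, 3, 3, 0, 0, 0, 0]; [0, 0, 0, 2, 4, 0, 0, 0]; [0, 0, 0, 0, 5, 5, 0, 0]; [0, 0, 0, 0, 0, 4, 6, 0]; [0, 0, 0, 0, 0, 0, 7, 7]; [0, 0, 0, 0, 0, 0, 0, 6]] (rows listed top to bottom)


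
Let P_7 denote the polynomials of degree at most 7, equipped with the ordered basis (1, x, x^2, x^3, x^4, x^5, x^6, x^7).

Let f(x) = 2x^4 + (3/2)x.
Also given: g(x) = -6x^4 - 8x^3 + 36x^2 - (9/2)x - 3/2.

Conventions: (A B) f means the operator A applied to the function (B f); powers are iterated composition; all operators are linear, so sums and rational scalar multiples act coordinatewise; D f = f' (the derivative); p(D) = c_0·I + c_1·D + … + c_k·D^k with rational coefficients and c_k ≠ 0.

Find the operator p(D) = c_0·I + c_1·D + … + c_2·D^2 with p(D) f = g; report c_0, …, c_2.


D^0 f = 2x^4 + (3/2)x
D^1 f = 8x^3 + 3/2
D^2 f = 24x^2
matching coefficients of g against c_0 f + c_1 Df + … from the top degree down determines the c_i
solution: c_0 = -3, c_1 = -1, c_2 = 3/2

p(D) = -3·I − D + (3/2)·D^2, i.e. c_0 = -3, c_1 = -1, c_2 = 3/2


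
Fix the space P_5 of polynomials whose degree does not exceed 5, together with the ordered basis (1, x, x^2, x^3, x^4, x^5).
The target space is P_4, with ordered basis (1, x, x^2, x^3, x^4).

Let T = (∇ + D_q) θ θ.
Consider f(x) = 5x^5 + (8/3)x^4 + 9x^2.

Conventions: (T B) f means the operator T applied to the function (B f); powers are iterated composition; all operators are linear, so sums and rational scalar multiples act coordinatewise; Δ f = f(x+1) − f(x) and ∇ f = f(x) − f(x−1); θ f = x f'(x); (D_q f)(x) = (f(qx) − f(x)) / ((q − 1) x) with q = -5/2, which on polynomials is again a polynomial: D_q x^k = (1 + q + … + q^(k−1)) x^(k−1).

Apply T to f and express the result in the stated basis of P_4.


the result is g(x) = (66375/16)x^4 - (4630/3)x^3 + 994x^2 - (1309/3)x + 139/3

θ f = 25x^5 + (32/3)x^4 + 18x^2
θ θ f = 125x^5 + (128/3)x^4 + 36x^2
∇ (θ θ) f = 625x^4 - (3238/3)x^3 + 994x^2 - (1147/3)x + 139/3
D_q (θ θ) f = (56375/16)x^4 - 464x^3 - 54x
(∇ + D_q) (θ θ) f = (66375/16)x^4 - (4630/3)x^3 + 994x^2 - (1309/3)x + 139/3


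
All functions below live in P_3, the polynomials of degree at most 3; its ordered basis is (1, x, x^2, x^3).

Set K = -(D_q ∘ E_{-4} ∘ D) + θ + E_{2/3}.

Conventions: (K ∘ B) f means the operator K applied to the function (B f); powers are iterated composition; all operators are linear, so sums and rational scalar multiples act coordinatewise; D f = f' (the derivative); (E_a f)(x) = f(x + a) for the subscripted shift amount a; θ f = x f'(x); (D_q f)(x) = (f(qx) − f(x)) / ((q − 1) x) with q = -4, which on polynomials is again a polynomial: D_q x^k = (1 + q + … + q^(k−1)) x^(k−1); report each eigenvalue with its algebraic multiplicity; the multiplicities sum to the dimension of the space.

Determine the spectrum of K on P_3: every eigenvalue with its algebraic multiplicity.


image of 1: 1
image of x: 2x + 2/3
image of x^2: 3x^2 + (4/3)x - 14/9
image of x^3: 4x^3 + 2x^2 + (31/3)x + 656/27
the matrix is upper triangular; its diagonal is (1, 2, 3, 4)
for a triangular matrix the eigenvalues are the diagonal entries, with algebraic multiplicity their repetition count

λ = 1 (multiplicity 1), λ = 2 (multiplicity 1), λ = 3 (multiplicity 1), λ = 4 (multiplicity 1)


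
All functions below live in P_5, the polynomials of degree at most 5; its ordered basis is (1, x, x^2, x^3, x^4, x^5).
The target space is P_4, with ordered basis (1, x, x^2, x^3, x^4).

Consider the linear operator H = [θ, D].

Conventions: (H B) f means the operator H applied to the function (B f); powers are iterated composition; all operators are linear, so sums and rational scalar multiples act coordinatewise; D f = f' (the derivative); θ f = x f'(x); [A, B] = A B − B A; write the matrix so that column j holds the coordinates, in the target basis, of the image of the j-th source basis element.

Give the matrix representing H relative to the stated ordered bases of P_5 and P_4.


image of 1: 0
image of x: -1
image of x^2: -2x
image of x^3: -3x^2
image of x^4: -4x^3
image of x^5: -5x^4
each image's coordinates form column j of the matrix

the matrix is [[0, -1, 0, 0, 0, 0]; [0, 0, -2, 0, 0, 0]; [0, 0, 0, -3, 0, 0]; [0, 0, 0, 0, -4, 0]; [0, 0, 0, 0, 0, -5]] (rows listed top to bottom)


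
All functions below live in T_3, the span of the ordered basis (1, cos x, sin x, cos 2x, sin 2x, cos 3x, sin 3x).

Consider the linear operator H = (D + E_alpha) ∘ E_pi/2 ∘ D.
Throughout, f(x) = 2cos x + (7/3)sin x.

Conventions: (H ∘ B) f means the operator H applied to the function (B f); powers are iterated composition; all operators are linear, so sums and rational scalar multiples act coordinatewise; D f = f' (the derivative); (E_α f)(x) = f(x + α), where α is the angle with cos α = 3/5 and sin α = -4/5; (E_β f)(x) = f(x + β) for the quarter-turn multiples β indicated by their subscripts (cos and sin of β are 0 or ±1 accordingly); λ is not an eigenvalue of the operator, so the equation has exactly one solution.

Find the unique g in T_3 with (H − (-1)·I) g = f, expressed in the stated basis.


the image equals g(x) = (19/3)cos x + (8/3)sin x

write g with unknown coordinates in the stated basis and equate coefficients in (H − (-1)·I) g = f
solving from the highest basis element down gives g = (19/3)cos x + (8/3)sin x
check: H g = -(13/3)cos x - (1/3)sin x
so H g − (-1)·g = 2cos x + (7/3)sin x = f ✓


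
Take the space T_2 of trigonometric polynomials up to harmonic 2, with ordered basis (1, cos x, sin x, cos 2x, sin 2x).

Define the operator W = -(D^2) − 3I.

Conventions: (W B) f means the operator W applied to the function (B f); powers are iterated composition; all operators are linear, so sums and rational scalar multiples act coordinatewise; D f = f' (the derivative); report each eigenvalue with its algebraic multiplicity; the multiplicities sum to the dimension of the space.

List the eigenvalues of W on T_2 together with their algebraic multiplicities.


λ = -3 (multiplicity 1), λ = -2 (multiplicity 2), λ = 1 (multiplicity 2)

image of 1: -3
image of cos x: -2cos x
image of sin x: -2sin x
image of cos 2x: cos 2x
image of sin 2x: sin 2x
the matrix is diagonal; its diagonal is (-3, -2, -2, 1, 1)
for a triangular matrix the eigenvalues are the diagonal entries, with algebraic multiplicity their repetition count


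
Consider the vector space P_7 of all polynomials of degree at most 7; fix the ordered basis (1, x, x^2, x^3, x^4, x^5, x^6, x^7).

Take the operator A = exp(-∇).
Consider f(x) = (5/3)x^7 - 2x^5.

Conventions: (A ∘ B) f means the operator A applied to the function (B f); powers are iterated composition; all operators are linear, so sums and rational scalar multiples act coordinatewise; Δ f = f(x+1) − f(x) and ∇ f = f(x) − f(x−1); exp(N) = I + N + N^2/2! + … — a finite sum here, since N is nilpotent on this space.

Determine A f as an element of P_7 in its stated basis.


the image equals g(x) = (5/3)x^7 - (35/3)x^6 + 68x^5 - (845/3)x^4 + 835x^3 - 1720x^2 + (6655/3)x - 4073/3

order-1 term: -(35/3)x^6 + 35x^5 - (145/3)x^4 + (115/3)x^3 - 15x^2 + (5/3)x + 1/3
order-2 term: 35x^5 - 175x^4 + (1165/3)x^3 - 465x^2 + (875/3)x - 75
order-3 term: -(175/3)x^4 + 350x^3 - 855x^2 + 990x - 1355/3
order-4 term: (175/3)x^3 - 350x^2 + (2245/3)x - 1690/3
order-5 term: -35x^2 + 175x - 694/3
order-6 term: (35/3)x - 35
order-7 term: -5/3
the series for exp(-∇) f terminates at order 7
exp(-∇) f = (5/3)x^7 - (35/3)x^6 + 68x^5 - (845/3)x^4 + 835x^3 - 1720x^2 + (6655/3)x - 4073/3


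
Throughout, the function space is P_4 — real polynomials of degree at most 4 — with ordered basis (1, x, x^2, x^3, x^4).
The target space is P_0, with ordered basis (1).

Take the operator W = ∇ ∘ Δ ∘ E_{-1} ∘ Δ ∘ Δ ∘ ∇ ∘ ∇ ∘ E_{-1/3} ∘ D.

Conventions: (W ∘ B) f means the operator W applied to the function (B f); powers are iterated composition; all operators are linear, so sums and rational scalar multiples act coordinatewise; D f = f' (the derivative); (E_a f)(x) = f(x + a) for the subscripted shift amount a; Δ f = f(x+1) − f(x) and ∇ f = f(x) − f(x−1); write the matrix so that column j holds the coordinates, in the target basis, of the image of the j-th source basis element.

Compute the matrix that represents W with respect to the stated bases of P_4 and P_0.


the matrix is [[0, 0, 0, 0, 0]] (rows listed top to bottom)

image of 1: 0
image of x: 0
image of x^2: 0
image of x^3: 0
image of x^4: 0
each image's coordinates form column j of the matrix


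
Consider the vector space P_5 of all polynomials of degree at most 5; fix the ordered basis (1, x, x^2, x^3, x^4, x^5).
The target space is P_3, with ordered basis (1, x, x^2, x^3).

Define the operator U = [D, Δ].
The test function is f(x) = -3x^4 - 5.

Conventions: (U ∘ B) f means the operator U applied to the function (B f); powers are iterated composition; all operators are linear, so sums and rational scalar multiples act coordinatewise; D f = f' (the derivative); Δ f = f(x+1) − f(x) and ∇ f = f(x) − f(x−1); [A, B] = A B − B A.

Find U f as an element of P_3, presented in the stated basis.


Δ f = -12x^3 - 18x^2 - 12x - 3
D Δ f = -36x^2 - 36x - 12
D f = -12x^3
Δ D f = -36x^2 - 36x - 12
[D, Δ] f = 0

g(x) = 0


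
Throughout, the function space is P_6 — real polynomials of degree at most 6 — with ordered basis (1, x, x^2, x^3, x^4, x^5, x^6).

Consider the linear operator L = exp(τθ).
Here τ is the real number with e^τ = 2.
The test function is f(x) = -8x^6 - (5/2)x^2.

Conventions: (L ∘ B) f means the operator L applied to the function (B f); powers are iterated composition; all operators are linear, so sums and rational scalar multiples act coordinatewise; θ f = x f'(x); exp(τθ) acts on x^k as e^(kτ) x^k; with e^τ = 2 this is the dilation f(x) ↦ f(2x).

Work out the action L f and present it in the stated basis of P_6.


exp(τθ) x^k = e^(kτ) x^k; with e^τ = 2 this sends x^k to 2^k x^k
x^2 ↦ 4 x^2
x^6 ↦ 64 x^6
applying this coordinatewise to f: exp(τθ) f = -512x^6 - 10x^2

g(x) = -512x^6 - 10x^2


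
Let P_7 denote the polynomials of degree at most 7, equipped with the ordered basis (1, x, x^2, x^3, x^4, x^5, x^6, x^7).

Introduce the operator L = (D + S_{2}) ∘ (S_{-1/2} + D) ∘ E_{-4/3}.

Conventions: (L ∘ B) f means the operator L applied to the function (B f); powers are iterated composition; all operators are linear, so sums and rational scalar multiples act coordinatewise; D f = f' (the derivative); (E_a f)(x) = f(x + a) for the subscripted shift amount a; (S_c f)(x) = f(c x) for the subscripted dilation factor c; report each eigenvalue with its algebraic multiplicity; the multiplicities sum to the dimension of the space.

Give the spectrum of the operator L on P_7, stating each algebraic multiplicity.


image of 1: 1
image of x: -x - 5/6
image of x^2: x^2 + (43/6)x + 22/9
image of x^3: -x^3 + (61/8)x^2 - (52/3)x - 208/27
image of x^4: x^4 + (451/12)x^3 - (118/3)x^2 + (688/27)x + 1600/81
image of x^5: -x^5 + (7025/96)x^4 - (1915/9)x^3 + (2780/27)x^2 - (1280/81)x - 10624/243
image of x^6: x^6 + (6403/32)x^5 - (6985/12)x^4 + (20180/27)x^3 - (4960/27)x^2 - (3712/81)x + 64000/729
image of x^7: -x^7 + (168427/384)x^6 - (42917/24)x^5 + (141365/54)x^4 - (165200/81)x^3 + (16352/81)x^2 + (164864/729)x - 360448/2187
the matrix is upper triangular; its diagonal is (1, -1, 1, -1, 1, -1, 1, -1)
for a triangular matrix the eigenvalues are the diagonal entries, with algebraic multiplicity their repetition count

λ = -1 (multiplicity 4), λ = 1 (multiplicity 4)
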